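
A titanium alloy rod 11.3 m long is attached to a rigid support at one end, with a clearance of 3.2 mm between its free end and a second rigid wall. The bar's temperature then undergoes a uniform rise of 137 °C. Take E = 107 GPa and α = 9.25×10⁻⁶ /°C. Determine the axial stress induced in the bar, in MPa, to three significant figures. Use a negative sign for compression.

-105 MPa

Free thermal expansion αLΔT = 9.25e-6 · 11300 · 137 = 14.32 mm.
The walls engage after the gap closes; constrained expansion = 14.32 − 3.2 = 11.12 mm.
The walls impose strain ε = −(11.12)/11300 = -9.8406e-04; σ = Eε = 107000 · -9.8406e-04 = -105.3 MPa.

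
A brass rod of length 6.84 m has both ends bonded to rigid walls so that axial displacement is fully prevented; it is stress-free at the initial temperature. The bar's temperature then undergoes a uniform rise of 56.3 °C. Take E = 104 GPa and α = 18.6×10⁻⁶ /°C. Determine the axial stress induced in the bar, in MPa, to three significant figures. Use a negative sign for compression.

Free thermal expansion αLΔT = 18.6e-6 · 6840 · 56.3 = 7.163 mm.
The walls impose strain ε = −(7.163)/6840 = -1.0472e-03; σ = Eε = 104000 · -1.0472e-03 = -108.9 MPa.

-109 MPa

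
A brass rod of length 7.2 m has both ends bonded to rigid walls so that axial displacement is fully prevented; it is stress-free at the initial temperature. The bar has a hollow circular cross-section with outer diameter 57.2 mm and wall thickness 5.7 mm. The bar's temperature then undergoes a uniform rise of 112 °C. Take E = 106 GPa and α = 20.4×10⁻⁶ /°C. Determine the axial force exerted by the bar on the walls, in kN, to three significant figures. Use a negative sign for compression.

Free thermal expansion αLΔT = 20.4e-6 · 7200 · 112 = 16.45 mm.
The walls impose strain ε = −(16.45)/7200 = -2.2848e-03; σ = Eε = 106000 · -2.2848e-03 = -242.2 MPa.
Wall reaction R = σ·A = -242.2·922.2 = -223400 N = -223.4 kN.

-223 kN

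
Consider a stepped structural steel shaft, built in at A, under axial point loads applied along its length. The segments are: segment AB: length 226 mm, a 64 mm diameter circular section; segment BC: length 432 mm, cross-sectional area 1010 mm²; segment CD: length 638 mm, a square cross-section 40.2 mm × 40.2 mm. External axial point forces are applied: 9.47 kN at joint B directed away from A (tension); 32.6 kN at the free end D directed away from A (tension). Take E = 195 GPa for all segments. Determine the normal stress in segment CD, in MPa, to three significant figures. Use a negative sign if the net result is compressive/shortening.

Internal axial forces (sectioning from the free end, tension +): N_CD = 32.6 kN, N_BC = 32.6 kN, N_AB = 42.07 kN.
A_CD = 1616 mm².
σ_CD = N_CD/A_CD = 32600/1616 = 20.17 MPa.

20.2 MPa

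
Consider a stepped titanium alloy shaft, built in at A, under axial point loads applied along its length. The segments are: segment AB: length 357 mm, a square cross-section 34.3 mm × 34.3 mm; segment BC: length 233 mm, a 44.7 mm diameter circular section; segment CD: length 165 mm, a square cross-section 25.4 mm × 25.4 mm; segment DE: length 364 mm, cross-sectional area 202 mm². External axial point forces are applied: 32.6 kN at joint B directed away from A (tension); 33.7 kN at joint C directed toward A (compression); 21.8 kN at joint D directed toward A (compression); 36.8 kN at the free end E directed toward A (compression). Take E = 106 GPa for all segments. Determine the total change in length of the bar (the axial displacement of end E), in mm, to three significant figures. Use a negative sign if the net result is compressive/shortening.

-1.07 mm

Internal axial forces (sectioning from the free end, tension +): N_DE = -36.8 kN, N_CD = -58.6 kN, N_BC = -92.3 kN, N_AB = -59.7 kN.
A_AB = 1176 mm².
A_BC = 1569 mm².
A_CD = 645.2 mm².
δ_AB = -59700·357/(1176·106000) = -0.1709 mm
δ_BC = -92300·233/(1569·106000) = -0.1293 mm
δ_CD = -58600·165/(645.2·106000) = -0.1414 mm
δ_DE = -36800·364/(202·106000) = -0.6256 mm
δ = Σδ_i = -1.067 mm.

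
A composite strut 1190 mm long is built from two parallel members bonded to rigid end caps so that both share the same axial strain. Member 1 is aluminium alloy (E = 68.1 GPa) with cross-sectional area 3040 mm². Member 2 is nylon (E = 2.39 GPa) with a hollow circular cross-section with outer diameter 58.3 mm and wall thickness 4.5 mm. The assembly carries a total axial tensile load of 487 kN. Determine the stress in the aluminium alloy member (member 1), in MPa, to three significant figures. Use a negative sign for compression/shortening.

159 MPa

A_2 = 760.6 mm².
Equal strain + equilibrium ⇒ each member carries load in proportion to AE: A₁E₁ = 207000000 N, A₂E₂ = 1818000 N, ΣAE = 208800000 N.
σ₁ = P·E₁/ΣAE = 487000·68100/208800000 = 158.8 MPa.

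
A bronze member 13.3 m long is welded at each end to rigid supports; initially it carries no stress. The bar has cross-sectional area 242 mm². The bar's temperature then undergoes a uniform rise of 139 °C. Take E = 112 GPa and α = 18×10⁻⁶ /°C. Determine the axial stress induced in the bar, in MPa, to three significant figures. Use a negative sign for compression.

-280 MPa

Free thermal expansion αLΔT = 18e-6 · 13300 · 139 = 33.28 mm.
The walls impose strain ε = −(33.28)/13300 = -2.5020e-03; σ = Eε = 112000 · -2.5020e-03 = -280.2 MPa.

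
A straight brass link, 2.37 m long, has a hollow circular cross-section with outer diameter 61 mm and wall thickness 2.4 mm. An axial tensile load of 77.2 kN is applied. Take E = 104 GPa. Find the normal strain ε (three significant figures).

0.00168

A = 441.8 mm².
σ = N/A = 174.7 MPa; ε = σ/E = 174.7/104000 = 1.680e-03.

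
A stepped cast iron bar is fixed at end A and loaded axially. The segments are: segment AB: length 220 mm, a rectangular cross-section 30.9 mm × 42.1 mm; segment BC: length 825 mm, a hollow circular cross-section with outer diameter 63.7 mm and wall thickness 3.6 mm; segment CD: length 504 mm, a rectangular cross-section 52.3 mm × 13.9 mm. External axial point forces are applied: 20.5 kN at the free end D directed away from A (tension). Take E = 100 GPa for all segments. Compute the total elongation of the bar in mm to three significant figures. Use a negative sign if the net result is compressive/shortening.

Internal axial forces (sectioning from the free end, tension +): N_CD = 20.5 kN, N_BC = 20.5 kN, N_AB = 20.5 kN.
A_AB = 1301 mm².
A_BC = 679.7 mm².
A_CD = 727 mm².
δ_AB = 20500·220/(1301·100000) = 0.03467 mm
δ_BC = 20500·825/(679.7·100000) = 0.2488 mm
δ_CD = 20500·504/(727·100000) = 0.1421 mm
δ = Σδ_i = 0.4256 mm.

0.426 mm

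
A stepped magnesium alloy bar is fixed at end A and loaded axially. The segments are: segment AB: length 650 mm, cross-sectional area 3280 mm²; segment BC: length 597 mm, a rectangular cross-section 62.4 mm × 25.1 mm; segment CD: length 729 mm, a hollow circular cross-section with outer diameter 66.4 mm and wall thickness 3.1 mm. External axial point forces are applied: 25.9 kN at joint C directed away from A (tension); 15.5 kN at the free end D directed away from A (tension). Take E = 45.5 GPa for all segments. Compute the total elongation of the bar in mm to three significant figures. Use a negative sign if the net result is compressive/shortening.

Internal axial forces (sectioning from the free end, tension +): N_CD = 15.5 kN, N_BC = 41.4 kN, N_AB = 41.4 kN.
A_BC = 1566 mm².
A_CD = 616.5 mm².
δ_AB = 41400·650/(3280·45500) = 0.1803 mm
δ_BC = 41400·597/(1566·45500) = 0.3468 mm
δ_CD = 15500·729/(616.5·45500) = 0.4028 mm
δ = Σδ_i = 0.93 mm.

0.930 mm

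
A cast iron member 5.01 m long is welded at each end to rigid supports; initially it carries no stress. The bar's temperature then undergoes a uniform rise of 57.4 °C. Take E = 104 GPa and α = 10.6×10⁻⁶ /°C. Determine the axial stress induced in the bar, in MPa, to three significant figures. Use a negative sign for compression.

-63.3 MPa

Free thermal expansion αLΔT = 10.6e-6 · 5010 · 57.4 = 3.048 mm.
The walls impose strain ε = −(3.048)/5010 = -6.0844e-04; σ = Eε = 104000 · -6.0844e-04 = -63.28 MPa.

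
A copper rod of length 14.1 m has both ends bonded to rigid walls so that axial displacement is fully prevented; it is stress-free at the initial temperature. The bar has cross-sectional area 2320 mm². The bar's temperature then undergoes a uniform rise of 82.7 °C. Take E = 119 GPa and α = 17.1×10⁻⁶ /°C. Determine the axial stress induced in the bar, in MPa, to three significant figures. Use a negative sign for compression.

-168 MPa

Free thermal expansion αLΔT = 17.1e-6 · 14100 · 82.7 = 19.94 mm.
The walls impose strain ε = −(19.94)/14100 = -1.4142e-03; σ = Eε = 119000 · -1.4142e-03 = -168.3 MPa.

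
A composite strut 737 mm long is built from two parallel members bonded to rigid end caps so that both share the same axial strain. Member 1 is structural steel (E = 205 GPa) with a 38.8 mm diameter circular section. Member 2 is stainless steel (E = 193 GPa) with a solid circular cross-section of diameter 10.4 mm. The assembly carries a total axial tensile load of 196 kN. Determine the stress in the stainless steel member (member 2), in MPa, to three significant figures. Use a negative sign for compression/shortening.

A_1 = 1182 mm².
A_2 = 84.95 mm².
Equal strain + equilibrium ⇒ each member carries load in proportion to AE: A₁E₁ = 242400000 N, A₂E₂ = 16400000 N, ΣAE = 258800000 N.
σ₂ = P·E₂/ΣAE = 196000·193000/258800000 = 146.2 MPa.

146 MPa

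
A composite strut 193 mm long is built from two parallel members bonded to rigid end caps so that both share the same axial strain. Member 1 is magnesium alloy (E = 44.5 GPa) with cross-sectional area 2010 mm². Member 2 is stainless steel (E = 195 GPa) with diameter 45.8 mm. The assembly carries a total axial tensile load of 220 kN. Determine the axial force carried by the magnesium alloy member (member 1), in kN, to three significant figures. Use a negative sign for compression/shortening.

A_2 = 1647 mm².
Equal strain + equilibrium ⇒ each member carries load in proportion to AE: A₁E₁ = 89440000 N, A₂E₂ = 321300000 N, ΣAE = 410700000 N.
F₁ = P·A₁E₁/ΣAE = 220000·89440000/410700000 = 47910 N.

47.9 kN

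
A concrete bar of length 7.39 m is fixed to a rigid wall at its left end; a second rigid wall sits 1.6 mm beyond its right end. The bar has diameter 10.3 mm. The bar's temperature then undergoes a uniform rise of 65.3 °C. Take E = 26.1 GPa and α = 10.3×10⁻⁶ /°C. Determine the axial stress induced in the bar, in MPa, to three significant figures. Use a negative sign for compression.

-11.9 MPa

Free thermal expansion αLΔT = 10.3e-6 · 7390 · 65.3 = 4.97 mm.
The walls engage after the gap closes; constrained expansion = 4.97 − 1.6 = 3.37 mm.
The walls impose strain ε = −(3.37)/7390 = -4.5608e-04; σ = Eε = 26100 · -4.5608e-04 = -11.9 MPa.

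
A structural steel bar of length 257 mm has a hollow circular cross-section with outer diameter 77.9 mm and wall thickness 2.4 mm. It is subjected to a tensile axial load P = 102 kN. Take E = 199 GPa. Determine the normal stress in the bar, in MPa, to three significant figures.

A = 569.3 mm².
σ = N/A = 102000/569.3 = 179.2 MPa.

179 MPa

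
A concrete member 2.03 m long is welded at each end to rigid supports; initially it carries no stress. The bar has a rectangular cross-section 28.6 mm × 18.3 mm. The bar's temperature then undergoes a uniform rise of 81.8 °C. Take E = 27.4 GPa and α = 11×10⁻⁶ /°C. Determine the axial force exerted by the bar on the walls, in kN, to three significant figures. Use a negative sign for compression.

-12.9 kN

Free thermal expansion αLΔT = 11e-6 · 2030 · 81.8 = 1.827 mm.
The walls impose strain ε = −(1.827)/2030 = -8.9980e-04; σ = Eε = 27400 · -8.9980e-04 = -24.65 MPa.
Wall reaction R = σ·A = -24.65·523.4 = -12900 N = -12.9 kN.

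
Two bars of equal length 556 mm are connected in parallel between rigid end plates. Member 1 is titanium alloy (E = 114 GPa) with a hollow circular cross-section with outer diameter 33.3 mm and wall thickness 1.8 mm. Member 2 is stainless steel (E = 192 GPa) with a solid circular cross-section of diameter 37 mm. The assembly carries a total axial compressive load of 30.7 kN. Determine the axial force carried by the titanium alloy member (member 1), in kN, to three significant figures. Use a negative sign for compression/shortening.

A_1 = 178.1 mm².
A_2 = 1075 mm².
Equal strain + equilibrium ⇒ each member carries load in proportion to AE: A₁E₁ = 20310000 N, A₂E₂ = 206400000 N, ΣAE = 226700000 N.
F₁ = P·A₁E₁/ΣAE = -30700·20310000/226700000 = -2749 N.

-2.75 kN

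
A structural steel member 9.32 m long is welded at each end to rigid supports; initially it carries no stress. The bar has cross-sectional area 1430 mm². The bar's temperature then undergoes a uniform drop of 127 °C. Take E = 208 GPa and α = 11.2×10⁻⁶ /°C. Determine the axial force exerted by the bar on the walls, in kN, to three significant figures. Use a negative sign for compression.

Free thermal expansion αLΔT = 11.2e-6 · 9320 · -127 = -13.26 mm.
The walls impose strain ε = −(-13.26)/9320 = 1.4224e-03; σ = Eε = 208000 · 1.4224e-03 = 295.9 MPa.
Wall reaction R = σ·A = 295.9·1430 = 423100 N = 423.1 kN.

423 kN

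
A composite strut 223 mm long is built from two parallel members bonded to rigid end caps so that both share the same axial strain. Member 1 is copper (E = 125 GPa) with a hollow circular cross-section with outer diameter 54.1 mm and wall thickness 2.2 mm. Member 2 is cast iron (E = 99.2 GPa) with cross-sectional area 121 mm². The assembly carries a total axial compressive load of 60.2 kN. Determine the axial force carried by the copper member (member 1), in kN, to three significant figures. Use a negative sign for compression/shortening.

A_1 = 358.7 mm².
Equal strain + equilibrium ⇒ each member carries load in proportion to AE: A₁E₁ = 44840000 N, A₂E₂ = 12000000 N, ΣAE = 56840000 N.
F₁ = P·A₁E₁/ΣAE = -60200·44840000/56840000 = -47490 N.

-47.5 kN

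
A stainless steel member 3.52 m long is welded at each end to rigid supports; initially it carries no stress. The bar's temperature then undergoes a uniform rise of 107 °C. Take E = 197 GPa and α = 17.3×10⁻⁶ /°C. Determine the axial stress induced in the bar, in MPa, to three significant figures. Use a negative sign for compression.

Free thermal expansion αLΔT = 17.3e-6 · 3520 · 107 = 6.516 mm.
The walls impose strain ε = −(6.516)/3520 = -1.8511e-03; σ = Eε = 197000 · -1.8511e-03 = -364.7 MPa.

-365 MPa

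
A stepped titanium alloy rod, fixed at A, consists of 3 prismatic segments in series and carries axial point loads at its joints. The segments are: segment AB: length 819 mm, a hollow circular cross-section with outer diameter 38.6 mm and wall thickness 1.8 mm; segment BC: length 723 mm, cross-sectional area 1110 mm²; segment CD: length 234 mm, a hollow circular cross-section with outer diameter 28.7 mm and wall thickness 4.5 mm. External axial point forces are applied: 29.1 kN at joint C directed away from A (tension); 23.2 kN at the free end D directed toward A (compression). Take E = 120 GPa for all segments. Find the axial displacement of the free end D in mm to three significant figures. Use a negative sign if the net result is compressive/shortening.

0.0933 mm

Internal axial forces (sectioning from the free end, tension +): N_CD = -23.2 kN, N_BC = 5.9 kN, N_AB = 5.9 kN.
A_AB = 208.1 mm².
A_CD = 342.1 mm².
δ_AB = 5900·819/(208.1·120000) = 0.1935 mm
δ_BC = 5900·723/(1110·120000) = 0.03202 mm
δ_CD = -23200·234/(342.1·120000) = -0.1322 mm
δ = Σδ_i = 0.09329 mm.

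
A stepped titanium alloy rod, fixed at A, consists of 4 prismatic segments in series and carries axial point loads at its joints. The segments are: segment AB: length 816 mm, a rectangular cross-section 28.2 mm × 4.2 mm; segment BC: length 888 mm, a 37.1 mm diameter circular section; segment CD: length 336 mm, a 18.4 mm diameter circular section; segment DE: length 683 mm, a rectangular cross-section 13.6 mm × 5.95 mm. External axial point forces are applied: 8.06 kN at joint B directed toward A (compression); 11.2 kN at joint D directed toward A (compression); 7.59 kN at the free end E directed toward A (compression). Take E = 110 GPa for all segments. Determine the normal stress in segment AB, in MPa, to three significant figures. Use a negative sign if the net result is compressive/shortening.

-227 MPa

Internal axial forces (sectioning from the free end, tension +): N_DE = -7.59 kN, N_CD = -18.79 kN, N_BC = -18.79 kN, N_AB = -26.85 kN.
A_AB = 118.4 mm².
σ_AB = N_AB/A_AB = -26850/118.4 = -226.7 MPa.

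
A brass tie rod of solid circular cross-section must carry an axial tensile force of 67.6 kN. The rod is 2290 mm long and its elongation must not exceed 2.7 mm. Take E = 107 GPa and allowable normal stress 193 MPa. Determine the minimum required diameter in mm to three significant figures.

26.1 mm

Required area A ≥ P/σ_allow = 67600/193 = 350.3 mm².
For a solid circular section, d ≥ √(4A/π) = 21.12 mm.
Elongation limit: A ≥ PL/(Eδ_allow) = 67600·2290/(107000·2.7) = 535.8 mm² ⇒ d ≥ 26.12 mm.
The elongation limit governs.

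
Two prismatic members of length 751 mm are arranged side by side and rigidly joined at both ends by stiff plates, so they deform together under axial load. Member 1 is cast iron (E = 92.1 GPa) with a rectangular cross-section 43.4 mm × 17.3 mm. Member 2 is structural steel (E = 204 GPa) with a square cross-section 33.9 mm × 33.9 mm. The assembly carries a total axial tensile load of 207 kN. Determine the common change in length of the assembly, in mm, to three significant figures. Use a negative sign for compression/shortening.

A_1 = 750.8 mm².
A_2 = 1149 mm².
Equal strain + equilibrium ⇒ each member carries load in proportion to AE: A₁E₁ = 69150000 N, A₂E₂ = 234400000 N, ΣAE = 303600000 N.
δ = PL/ΣAE = 207000·751/303600000 = 0.5121 mm.

0.512 mm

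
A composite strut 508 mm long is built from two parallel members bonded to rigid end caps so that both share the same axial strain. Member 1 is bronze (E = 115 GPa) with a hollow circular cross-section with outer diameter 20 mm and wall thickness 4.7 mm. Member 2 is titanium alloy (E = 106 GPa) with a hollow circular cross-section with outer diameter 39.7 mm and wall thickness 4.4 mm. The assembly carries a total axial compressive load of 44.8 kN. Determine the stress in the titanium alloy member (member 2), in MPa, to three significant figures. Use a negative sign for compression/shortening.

A_1 = 225.9 mm².
A_2 = 488 mm².
Equal strain + equilibrium ⇒ each member carries load in proportion to AE: A₁E₁ = 25980000 N, A₂E₂ = 51720000 N, ΣAE = 77700000 N.
σ₂ = P·E₂/ΣAE = -44800·106000/77700000 = -61.11 MPa.

-61.1 MPa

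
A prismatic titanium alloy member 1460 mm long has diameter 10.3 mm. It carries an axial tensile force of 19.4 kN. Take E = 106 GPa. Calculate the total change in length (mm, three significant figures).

3.21 mm

A = 83.32 mm².
δ_mech = NL/(AE) = 19400·1460/(83.32·106000) = 3.207 mm.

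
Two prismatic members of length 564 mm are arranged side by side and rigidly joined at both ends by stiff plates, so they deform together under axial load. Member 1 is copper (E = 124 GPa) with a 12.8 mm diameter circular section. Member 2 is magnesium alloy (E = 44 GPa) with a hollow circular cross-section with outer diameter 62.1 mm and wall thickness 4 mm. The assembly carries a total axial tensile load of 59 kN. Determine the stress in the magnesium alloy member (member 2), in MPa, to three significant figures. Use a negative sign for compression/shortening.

54.0 MPa

A_1 = 128.7 mm².
A_2 = 730.1 mm².
Equal strain + equilibrium ⇒ each member carries load in proportion to AE: A₁E₁ = 15960000 N, A₂E₂ = 32120000 N, ΣAE = 48080000 N.
σ₂ = P·E₂/ΣAE = 59000·44000/48080000 = 53.99 MPa.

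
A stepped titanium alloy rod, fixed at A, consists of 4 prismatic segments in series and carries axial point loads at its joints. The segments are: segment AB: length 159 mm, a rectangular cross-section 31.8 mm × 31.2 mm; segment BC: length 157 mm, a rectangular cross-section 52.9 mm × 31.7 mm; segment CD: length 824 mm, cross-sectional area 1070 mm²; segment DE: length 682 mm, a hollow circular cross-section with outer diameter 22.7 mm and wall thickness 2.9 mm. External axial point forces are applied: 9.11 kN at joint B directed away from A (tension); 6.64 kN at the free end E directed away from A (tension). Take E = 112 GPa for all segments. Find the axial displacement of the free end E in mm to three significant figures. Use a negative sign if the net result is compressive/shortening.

Internal axial forces (sectioning from the free end, tension +): N_DE = 6.64 kN, N_CD = 6.64 kN, N_BC = 6.64 kN, N_AB = 15.75 kN.
A_AB = 992.2 mm².
A_BC = 1677 mm².
A_DE = 180.4 mm².
δ_AB = 15750·159/(992.2·112000) = 0.02254 mm
δ_BC = 6640·157/(1677·112000) = 0.005551 mm
δ_CD = 6640·824/(1070·112000) = 0.04566 mm
δ_DE = 6640·682/(180.4·112000) = 0.2241 mm
δ = Σδ_i = 0.2979 mm.

0.298 mm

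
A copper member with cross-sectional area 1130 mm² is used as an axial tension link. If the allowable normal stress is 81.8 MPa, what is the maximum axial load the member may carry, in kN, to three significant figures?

P_max = σ_allow · A = 81.8 · 1130 = 92430 N = 92.43 kN.

92.4 kN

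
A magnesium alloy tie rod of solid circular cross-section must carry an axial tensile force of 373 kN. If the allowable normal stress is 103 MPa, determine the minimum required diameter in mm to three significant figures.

Required area A ≥ P/σ_allow = 373000/103 = 3621 mm².
For a solid circular section, d ≥ √(4A/π) = 67.9 mm.

67.9 mm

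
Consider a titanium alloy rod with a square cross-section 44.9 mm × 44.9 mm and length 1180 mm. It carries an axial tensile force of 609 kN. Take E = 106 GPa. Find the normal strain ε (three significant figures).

0.00285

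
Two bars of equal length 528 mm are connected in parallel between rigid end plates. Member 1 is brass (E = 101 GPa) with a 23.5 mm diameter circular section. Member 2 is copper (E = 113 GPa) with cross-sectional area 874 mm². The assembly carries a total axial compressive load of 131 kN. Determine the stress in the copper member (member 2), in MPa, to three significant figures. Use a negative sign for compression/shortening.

-104 MPa

A_1 = 433.7 mm².
Equal strain + equilibrium ⇒ each member carries load in proportion to AE: A₁E₁ = 43810000 N, A₂E₂ = 98760000 N, ΣAE = 142600000 N.
σ₂ = P·E₂/ΣAE = -131000·113000/142600000 = -103.8 MPa.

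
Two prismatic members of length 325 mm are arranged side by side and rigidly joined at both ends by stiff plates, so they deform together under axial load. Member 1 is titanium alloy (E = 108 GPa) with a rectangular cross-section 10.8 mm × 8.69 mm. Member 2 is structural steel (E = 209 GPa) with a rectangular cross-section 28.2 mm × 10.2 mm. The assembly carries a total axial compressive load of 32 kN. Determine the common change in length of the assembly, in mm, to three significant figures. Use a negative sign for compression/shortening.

A_1 = 93.85 mm².
A_2 = 287.6 mm².
Equal strain + equilibrium ⇒ each member carries load in proportion to AE: A₁E₁ = 10140000 N, A₂E₂ = 60120000 N, ΣAE = 70250000 N.
δ = PL/ΣAE = -32000·325/70250000 = -0.148 mm.

-0.148 mm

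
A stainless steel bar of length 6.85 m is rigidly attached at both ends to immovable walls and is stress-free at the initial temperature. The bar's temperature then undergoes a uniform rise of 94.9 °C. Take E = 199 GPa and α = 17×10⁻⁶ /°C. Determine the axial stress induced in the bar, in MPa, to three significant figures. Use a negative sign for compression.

-321 MPa

Free thermal expansion αLΔT = 17e-6 · 6850 · 94.9 = 11.05 mm.
The walls impose strain ε = −(11.05)/6850 = -1.6133e-03; σ = Eε = 199000 · -1.6133e-03 = -321 MPa.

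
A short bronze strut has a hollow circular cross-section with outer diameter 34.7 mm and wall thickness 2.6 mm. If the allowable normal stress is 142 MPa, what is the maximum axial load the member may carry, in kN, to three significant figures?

A = 262.2 mm².
P_max = σ_allow · A = 142 · 262.2 = 37230 N = 37.23 kN.

37.2 kN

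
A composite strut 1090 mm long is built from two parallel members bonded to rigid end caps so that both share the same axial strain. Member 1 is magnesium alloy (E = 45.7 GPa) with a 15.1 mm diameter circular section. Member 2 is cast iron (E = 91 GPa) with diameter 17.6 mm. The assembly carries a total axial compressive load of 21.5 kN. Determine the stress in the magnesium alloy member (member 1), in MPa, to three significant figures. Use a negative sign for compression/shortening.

-32.4 MPa

A_1 = 179.1 mm².
A_2 = 243.3 mm².
Equal strain + equilibrium ⇒ each member carries load in proportion to AE: A₁E₁ = 8184000 N, A₂E₂ = 22140000 N, ΣAE = 30320000 N.
σ₁ = P·E₁/ΣAE = -21500·45700/30320000 = -32.4 MPa.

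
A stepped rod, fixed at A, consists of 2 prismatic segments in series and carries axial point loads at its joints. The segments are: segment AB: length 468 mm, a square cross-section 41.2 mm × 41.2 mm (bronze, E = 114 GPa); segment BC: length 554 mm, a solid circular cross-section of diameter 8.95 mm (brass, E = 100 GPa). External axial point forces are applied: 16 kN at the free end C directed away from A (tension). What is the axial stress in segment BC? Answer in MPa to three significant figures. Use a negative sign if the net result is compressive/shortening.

Internal axial forces (sectioning from the free end, tension +): N_BC = 16 kN, N_AB = 16 kN.
A_BC = 62.91 mm².
σ_BC = N_BC/A_BC = 16000/62.91 = 254.3 MPa.

254 MPa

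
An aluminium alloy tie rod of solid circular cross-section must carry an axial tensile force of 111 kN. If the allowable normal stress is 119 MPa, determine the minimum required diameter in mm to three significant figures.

Required area A ≥ P/σ_allow = 111000/119 = 932.8 mm².
For a solid circular section, d ≥ √(4A/π) = 34.46 mm.

34.5 mm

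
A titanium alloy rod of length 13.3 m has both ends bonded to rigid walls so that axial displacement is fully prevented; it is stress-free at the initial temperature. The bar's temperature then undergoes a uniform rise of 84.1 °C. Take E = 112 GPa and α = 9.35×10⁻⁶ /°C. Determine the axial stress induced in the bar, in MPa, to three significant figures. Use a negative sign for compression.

Free thermal expansion αLΔT = 9.35e-6 · 13300 · 84.1 = 10.46 mm.
The walls impose strain ε = −(10.46)/13300 = -7.8633e-04; σ = Eε = 112000 · -7.8633e-04 = -88.07 MPa.

-88.1 MPa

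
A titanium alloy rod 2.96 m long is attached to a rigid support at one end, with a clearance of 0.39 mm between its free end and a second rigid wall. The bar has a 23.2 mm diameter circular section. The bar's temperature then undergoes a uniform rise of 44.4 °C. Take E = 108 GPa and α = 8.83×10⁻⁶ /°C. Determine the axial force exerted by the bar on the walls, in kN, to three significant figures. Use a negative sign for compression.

-11.9 kN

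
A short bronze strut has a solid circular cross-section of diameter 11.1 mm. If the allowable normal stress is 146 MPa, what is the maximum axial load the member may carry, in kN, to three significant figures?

A = 96.77 mm².
P_max = σ_allow · A = 146 · 96.77 = 14130 N = 14.13 kN.

14.1 kN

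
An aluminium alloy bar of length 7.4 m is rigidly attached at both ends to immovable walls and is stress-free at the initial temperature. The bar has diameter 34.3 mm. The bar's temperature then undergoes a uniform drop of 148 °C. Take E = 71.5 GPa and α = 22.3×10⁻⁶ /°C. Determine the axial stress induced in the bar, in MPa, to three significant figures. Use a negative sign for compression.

236 MPa

Free thermal expansion αLΔT = 22.3e-6 · 7400 · -148 = -24.42 mm.
The walls impose strain ε = −(-24.42)/7400 = 3.3004e-03; σ = Eε = 71500 · 3.3004e-03 = 236 MPa.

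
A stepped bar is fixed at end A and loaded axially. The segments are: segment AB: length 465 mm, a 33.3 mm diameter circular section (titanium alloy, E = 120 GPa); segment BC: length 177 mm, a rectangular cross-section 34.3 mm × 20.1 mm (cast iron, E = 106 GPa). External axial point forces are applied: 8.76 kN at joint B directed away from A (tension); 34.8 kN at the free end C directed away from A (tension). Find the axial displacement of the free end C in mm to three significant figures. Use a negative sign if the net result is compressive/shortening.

0.278 mm

Internal axial forces (sectioning from the free end, tension +): N_BC = 34.8 kN, N_AB = 43.56 kN.
A_AB = 870.9 mm².
A_BC = 689.4 mm².
δ_AB = 43560·465/(870.9·120000) = 0.1938 mm
δ_BC = 34800·177/(689.4·106000) = 0.08429 mm
δ = Σδ_i = 0.2781 mm.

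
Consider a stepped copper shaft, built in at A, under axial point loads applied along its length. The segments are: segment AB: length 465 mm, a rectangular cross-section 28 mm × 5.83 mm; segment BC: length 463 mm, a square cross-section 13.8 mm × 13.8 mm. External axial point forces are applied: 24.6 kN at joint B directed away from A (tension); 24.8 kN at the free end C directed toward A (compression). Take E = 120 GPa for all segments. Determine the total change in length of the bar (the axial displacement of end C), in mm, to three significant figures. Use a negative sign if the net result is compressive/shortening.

Internal axial forces (sectioning from the free end, tension +): N_BC = -24.8 kN, N_AB = -0.2 kN.
A_AB = 163.2 mm².
A_BC = 190.4 mm².
δ_AB = -200·465/(163.2·120000) = -0.004748 mm
δ_BC = -24800·463/(190.4·120000) = -0.5025 mm
δ = Σδ_i = -0.5072 mm.

-0.507 mm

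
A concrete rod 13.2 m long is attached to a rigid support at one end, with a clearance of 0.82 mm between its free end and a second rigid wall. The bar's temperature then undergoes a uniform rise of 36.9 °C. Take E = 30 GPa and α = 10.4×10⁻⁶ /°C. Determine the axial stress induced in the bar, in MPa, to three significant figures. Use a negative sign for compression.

-9.65 MPa

Free thermal expansion αLΔT = 10.4e-6 · 13200 · 36.9 = 5.066 mm.
The walls engage after the gap closes; constrained expansion = 5.066 − 0.82 = 4.246 mm.
The walls impose strain ε = −(4.246)/13200 = -3.2164e-04; σ = Eε = 30000 · -3.2164e-04 = -9.649 MPa.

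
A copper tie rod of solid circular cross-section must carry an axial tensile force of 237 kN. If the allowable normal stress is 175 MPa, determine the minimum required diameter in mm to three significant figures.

41.5 mm

Required area A ≥ P/σ_allow = 237000/175 = 1354 mm².
For a solid circular section, d ≥ √(4A/π) = 41.53 mm.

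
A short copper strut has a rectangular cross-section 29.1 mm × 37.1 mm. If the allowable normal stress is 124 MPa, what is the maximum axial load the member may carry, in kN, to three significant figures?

134 kN

A = 1080 mm².
P_max = σ_allow · A = 124 · 1080 = 133900 N = 133.9 kN.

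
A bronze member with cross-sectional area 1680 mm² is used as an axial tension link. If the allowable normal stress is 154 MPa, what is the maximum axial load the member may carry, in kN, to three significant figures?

P_max = σ_allow · A = 154 · 1680 = 258700 N = 258.7 kN.

259 kN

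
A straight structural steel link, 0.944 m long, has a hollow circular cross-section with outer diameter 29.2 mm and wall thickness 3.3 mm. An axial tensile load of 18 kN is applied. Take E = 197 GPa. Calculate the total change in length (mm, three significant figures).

0.321 mm

A = 268.5 mm².
δ_mech = NL/(AE) = 18000·944/(268.5·197000) = 0.3212 mm.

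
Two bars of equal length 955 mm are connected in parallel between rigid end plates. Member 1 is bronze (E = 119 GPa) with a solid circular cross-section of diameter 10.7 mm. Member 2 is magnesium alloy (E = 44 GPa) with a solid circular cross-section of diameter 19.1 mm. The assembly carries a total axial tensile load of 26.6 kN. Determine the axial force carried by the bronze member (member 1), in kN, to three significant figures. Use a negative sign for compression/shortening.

A_1 = 89.92 mm².
A_2 = 286.5 mm².
Equal strain + equilibrium ⇒ each member carries load in proportion to AE: A₁E₁ = 10700000 N, A₂E₂ = 12610000 N, ΣAE = 23310000 N.
F₁ = P·A₁E₁/ΣAE = 26600·10700000/23310000 = 12210 N.

12.2 kN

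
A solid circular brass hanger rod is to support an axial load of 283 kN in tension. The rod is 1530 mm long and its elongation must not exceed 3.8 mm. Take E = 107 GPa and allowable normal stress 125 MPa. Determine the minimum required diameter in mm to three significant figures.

Required area A ≥ P/σ_allow = 283000/125 = 2264 mm².
For a solid circular section, d ≥ √(4A/π) = 53.69 mm.
Elongation limit: A ≥ PL/(Eδ_allow) = 283000·1530/(107000·3.8) = 1065 mm² ⇒ d ≥ 36.82 mm.
The stress limit governs.

53.7 mm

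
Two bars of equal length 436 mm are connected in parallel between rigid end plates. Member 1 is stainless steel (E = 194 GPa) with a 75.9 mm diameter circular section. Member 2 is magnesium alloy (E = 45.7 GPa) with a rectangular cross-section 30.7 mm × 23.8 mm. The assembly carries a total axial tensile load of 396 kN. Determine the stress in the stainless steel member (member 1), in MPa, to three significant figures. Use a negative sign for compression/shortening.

A_1 = 4525 mm².
A_2 = 730.7 mm².
Equal strain + equilibrium ⇒ each member carries load in proportion to AE: A₁E₁ = 877800000 N, A₂E₂ = 33390000 N, ΣAE = 911100000 N.
σ₁ = P·E₁/ΣAE = 396000·194000/911100000 = 84.32 MPa.

84.3 MPa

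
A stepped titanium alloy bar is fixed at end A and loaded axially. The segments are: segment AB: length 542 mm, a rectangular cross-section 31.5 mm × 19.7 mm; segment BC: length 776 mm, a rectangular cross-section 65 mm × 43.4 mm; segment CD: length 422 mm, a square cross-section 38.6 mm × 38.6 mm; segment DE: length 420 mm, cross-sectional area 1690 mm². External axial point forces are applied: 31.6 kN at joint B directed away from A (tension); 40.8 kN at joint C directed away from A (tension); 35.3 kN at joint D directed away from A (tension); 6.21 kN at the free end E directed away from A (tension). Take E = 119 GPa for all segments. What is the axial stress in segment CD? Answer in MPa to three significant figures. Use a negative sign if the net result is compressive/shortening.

Internal axial forces (sectioning from the free end, tension +): N_DE = 6.21 kN, N_CD = 41.51 kN, N_BC = 82.31 kN, N_AB = 113.9 kN.
A_CD = 1490 mm².
σ_CD = N_CD/A_CD = 41510/1490 = 27.86 MPa.

27.9 MPa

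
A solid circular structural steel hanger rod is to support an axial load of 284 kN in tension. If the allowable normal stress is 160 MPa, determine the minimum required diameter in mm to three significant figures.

47.5 mm

Required area A ≥ P/σ_allow = 284000/160 = 1775 mm².
For a solid circular section, d ≥ √(4A/π) = 47.54 mm.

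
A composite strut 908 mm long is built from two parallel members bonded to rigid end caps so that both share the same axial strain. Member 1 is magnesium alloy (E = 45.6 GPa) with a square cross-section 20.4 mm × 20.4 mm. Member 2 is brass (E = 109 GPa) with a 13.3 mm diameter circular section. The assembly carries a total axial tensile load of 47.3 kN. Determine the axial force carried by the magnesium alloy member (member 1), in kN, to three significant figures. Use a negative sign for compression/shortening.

26.3 kN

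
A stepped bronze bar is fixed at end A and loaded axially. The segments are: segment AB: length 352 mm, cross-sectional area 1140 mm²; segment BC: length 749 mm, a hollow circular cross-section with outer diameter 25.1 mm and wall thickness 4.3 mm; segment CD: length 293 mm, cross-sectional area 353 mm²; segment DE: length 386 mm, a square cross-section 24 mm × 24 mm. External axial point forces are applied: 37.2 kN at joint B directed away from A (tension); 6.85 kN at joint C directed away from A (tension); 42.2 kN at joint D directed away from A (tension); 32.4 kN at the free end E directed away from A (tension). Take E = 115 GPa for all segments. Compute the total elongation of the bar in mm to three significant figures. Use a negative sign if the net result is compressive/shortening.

Internal axial forces (sectioning from the free end, tension +): N_DE = 32.4 kN, N_CD = 74.6 kN, N_BC = 81.45 kN, N_AB = 118.6 kN.
A_BC = 281 mm².
A_DE = 576 mm².
δ_AB = 118600·352/(1140·115000) = 0.3186 mm
δ_BC = 81450·749/(281·115000) = 1.888 mm
δ_CD = 74600·293/(353·115000) = 0.5384 mm
δ_DE = 32400·386/(576·115000) = 0.1888 mm
δ = Σδ_i = 2.934 mm.

2.93 mm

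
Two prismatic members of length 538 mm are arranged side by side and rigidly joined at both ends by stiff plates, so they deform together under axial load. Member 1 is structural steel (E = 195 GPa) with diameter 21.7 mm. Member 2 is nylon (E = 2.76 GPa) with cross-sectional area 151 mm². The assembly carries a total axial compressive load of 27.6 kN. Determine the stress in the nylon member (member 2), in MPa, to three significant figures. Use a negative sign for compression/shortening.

A_1 = 369.8 mm².
Equal strain + equilibrium ⇒ each member carries load in proportion to AE: A₁E₁ = 72120000 N, A₂E₂ = 416800 N, ΣAE = 72530000 N.
σ₂ = P·E₂/ΣAE = -27600·2760/72530000 = -1.05 MPa.

-1.05 MPa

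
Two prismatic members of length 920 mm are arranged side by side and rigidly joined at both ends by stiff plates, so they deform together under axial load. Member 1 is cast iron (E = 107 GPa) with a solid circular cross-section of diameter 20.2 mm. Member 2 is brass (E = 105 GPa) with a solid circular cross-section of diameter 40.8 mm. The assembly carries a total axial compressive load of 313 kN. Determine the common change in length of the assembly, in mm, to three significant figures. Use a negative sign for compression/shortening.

-1.68 mm

A_1 = 320.5 mm².
A_2 = 1307 mm².
Equal strain + equilibrium ⇒ each member carries load in proportion to AE: A₁E₁ = 34290000 N, A₂E₂ = 137300000 N, ΣAE = 171600000 N.
δ = PL/ΣAE = -313000·920/171600000 = -1.678 mm.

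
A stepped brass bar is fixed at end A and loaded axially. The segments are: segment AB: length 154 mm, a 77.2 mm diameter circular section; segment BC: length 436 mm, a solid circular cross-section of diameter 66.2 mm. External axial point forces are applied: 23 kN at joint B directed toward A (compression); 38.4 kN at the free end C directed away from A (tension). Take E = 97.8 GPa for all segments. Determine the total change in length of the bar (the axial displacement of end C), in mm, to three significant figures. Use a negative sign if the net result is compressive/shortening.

0.0549 mm

Internal axial forces (sectioning from the free end, tension +): N_BC = 38.4 kN, N_AB = 15.4 kN.
A_AB = 4681 mm².
A_BC = 3442 mm².
δ_AB = 15400·154/(4681·97800) = 0.005181 mm
δ_BC = 38400·436/(3442·97800) = 0.04974 mm
δ = Σδ_i = 0.05492 mm.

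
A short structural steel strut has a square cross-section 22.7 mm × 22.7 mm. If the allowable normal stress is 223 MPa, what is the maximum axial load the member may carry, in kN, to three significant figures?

A = 515.3 mm².
P_max = σ_allow · A = 223 · 515.3 = 114900 N = 114.9 kN.

115 kN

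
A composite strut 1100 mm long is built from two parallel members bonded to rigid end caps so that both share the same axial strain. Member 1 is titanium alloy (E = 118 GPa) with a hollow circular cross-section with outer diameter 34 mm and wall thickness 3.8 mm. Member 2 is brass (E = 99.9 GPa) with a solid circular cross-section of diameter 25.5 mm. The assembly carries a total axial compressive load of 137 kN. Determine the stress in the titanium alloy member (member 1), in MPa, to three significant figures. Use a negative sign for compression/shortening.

-173 MPa

A_1 = 360.5 mm².
A_2 = 510.7 mm².
Equal strain + equilibrium ⇒ each member carries load in proportion to AE: A₁E₁ = 42540000 N, A₂E₂ = 51020000 N, ΣAE = 93560000 N.
σ₁ = P·E₁/ΣAE = -137000·118000/93560000 = -172.8 MPa.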